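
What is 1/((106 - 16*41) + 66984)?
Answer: 1/66434 ≈ 1.5053e-5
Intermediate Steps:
1/((106 - 16*41) + 66984) = 1/((106 - 656) + 66984) = 1/(-550 + 66984) = 1/66434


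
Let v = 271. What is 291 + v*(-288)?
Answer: -77757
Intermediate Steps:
291 + v*(-288) = 291 + 271*(-288) = 291 - 78048 = -77757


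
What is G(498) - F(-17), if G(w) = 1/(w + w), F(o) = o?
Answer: 16933/996 ≈ 17.001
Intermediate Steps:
G(w) = 1/(2*w)
G(498) - F(-17) = (1/2)/498 - 1*(-17) = (1/2)*(1/498) + 17 = 1/996 + 17 = 16933/996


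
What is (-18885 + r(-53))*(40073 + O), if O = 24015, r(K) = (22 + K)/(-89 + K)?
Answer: -85930440116/71 ≈ -1.2103e+9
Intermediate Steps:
r(K) = (22 + K)/(-89 + K)
(-18885 + r(-53))*(40073 + O) = (-18885 + (22 - 53)/(-89 - 53))*(40073 + 24015) = (-18885 - 31/(-142))*64088 = (-18885 - 1/142*(-31))*64088 = (-18885 + 31/142)*64088 = -2681639/142*64088 = -85930440116/71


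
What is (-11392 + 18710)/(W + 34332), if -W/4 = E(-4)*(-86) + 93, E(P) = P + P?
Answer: 3659/15604 ≈ 0.23449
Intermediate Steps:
E(P) = 2*P
W = -3124 (W = -4*((2*(-4))*(-86) + 93) = -4*(-8*(-86) + 93) = -4*(688 + 93) = -4*781 = -3124)
(-11392 + 18710)/(W + 34332) = (-11392 + 18710)/(-3124 + 34332) = 7318/31208 = 7318*(1/31208) = 3659/15604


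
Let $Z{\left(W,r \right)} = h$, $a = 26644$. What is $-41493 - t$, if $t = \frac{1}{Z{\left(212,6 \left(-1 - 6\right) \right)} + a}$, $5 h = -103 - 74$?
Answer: $- \frac{5520353204}{133043} \approx -41493.0$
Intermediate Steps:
$h = - \frac{177}{5}$ ($h = \frac{-103 - 74}{5} = \frac{1}{5} \left(-177\right) = - \frac{177}{5} \approx -35.4$)
$Z{\left(W,r \right)} = - \frac{177}{5}$
$t = \frac{5}{133043}$ ($t = \frac{1}{- \frac{177}{5} + 26644} = \frac{1}{\frac{133043}{5}} = \frac{5}{133043} \approx 3.7582 \cdot 10^{-5}$)
$-41493 - t = -41493 - \frac{5}{133043} = - \frac{5520353204}{133043}$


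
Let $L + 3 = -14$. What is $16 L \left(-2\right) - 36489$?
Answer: $-35945$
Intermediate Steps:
$L = -17$ ($L = -3 - 14 = -17$)
$16 L \left(-2\right) - 36489 = 16 \left(-17\right) \left(-2\right) - 36489 = \left(-272\right) \left(-2\right) - 36489 = 544 - 36489 = -35945$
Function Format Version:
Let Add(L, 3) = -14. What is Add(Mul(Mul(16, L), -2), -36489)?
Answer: -35945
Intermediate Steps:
L = -17 (L = Add(-3, -14) = -17)
Add(Mul(Mul(16, L), -2), -36489) = Add(Mul(Mul(16, -17), -2), -36489) = Add(Mul(-272, -2), -36489) = Add(544, -36489) = -35945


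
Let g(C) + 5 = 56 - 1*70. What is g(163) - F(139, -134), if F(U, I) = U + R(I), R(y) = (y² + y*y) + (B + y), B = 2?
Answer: -35938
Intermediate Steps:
g(C) = -19 (g(C) = -5 + (56 - 1*70) = -5 + (56 - 70) = -5 - 14 = -19)
R(y) = 2 + y + 2*y² (R(y) = (y² + y*y) + (2 + y) = (y² + y²) + (2 + y) = 2*y² + (2 + y) = 2 + y + 2*y²)
F(U, I) = 2 + I + U + 2*I² (F(U, I) = U + (2 + I + 2*I²) = 2 + I + U + 2*I²)
g(163) - F(139, -134) = -19 - (2 - 134 + 139 + 2*(-134)²) = -19 - (2 - 134 + 139 + 2*17956) = -19 - (2 - 134 + 139 + 35912) = -19 - 1*35919 = -19 - 35919 = -35938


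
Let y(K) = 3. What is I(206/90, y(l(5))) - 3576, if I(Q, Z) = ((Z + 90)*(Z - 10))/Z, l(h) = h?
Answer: -3793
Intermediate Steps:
I(Q, Z) = (-10 + Z)*(90 + Z)/Z (I(Q, Z) = ((90 + Z)*(-10 + Z))/Z = ((-10 + Z)*(90 + Z))/Z = (-10 + Z)*(90 + Z)/Z)
I(206/90, y(l(5))) - 3576 = (80 + 3 - 900/3) - 3576 = (80 + 3 - 900*1/3) - 3576 = (80 + 3 - 300) - 3576 = -217 - 3576 = -3793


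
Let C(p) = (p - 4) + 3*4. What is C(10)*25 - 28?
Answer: 422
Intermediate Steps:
C(p) = 8 + p (C(p) = (-4 + p) + 12 = 8 + p)
C(10)*25 - 28 = (8 + 10)*25 - 28 = 18*25 - 28 = 450 - 28 = 422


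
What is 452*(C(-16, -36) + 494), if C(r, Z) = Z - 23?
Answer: 196620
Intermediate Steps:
C(r, Z) = -23 + Z
452*(C(-16, -36) + 494) = 452*((-23 - 36) + 494) = 452*(-59 + 494) = 452*435 = 196620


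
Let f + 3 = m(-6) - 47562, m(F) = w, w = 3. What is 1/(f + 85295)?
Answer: 1/37733 ≈ 2.6502e-5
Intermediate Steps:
m(F) = 3
f = -47562 (f = -3 + (3 - 47562) = -3 - 47559 = -47562)
1/(f + 85295) = 1/(-47562 + 85295) = 1/37733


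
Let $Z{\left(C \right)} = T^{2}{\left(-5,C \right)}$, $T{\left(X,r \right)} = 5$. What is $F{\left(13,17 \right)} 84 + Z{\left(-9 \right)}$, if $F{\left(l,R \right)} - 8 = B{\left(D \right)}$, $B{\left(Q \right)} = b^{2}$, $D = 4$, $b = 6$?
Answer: $3721$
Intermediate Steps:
$B{\left(Q \right)} = 36$ ($B{\left(Q \right)} = 6^{2} = 36$)
$F{\left(l,R \right)} = 44$ ($F{\left(l,R \right)} = 8 + 36 = 44$)
$Z{\left(C \right)} = 25$ ($Z{\left(C \right)} = 5^{2} = 25$)
$F{\left(13,17 \right)} 84 + Z{\left(-9 \right)} = 44 \cdot 84 + 25 = 3696 + 25 = 3721$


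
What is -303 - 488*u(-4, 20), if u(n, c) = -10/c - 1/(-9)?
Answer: -1019/9 ≈ -113.22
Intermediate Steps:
u(n, c) = ⅑ - 10/c (u(n, c) = -10/c - 1*(-⅑) = -10/c + ⅑ = ⅑ - 10/c)
-303 - 488*u(-4, 20) = -303 - 488*(-90 + 20)/(9*20) = -303 - 488*(-70)/(9*20) = -303 - 488*(-7/18) = -303 + 1708/9 = -1019/9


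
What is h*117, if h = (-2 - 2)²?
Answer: 1872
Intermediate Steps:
h = 16 (h = (-4)² = 16)
h*117 = 16*117 = 1872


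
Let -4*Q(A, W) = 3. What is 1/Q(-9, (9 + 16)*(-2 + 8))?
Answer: -4/3 ≈ -1.3333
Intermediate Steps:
Q(A, W) = -3/4 (Q(A, W) = -1/4*3 = -3/4)
1/Q(-9, (9 + 16)*(-2 + 8)) = 1/(-3/4) = -4/3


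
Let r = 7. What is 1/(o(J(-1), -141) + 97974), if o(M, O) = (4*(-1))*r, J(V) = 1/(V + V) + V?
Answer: 1/97946 ≈ 1.0210e-5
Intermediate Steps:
J(V) = V + 1/(2*V) (J(V) = 1/(2*V) + V = V + 1/(2*V))
o(M, O) = -28 (o(M, O) = (4*(-1))*7 = -4*7 = -28)
1/(o(J(-1), -141) + 97974) = 1/(-28 + 97974) = 1/97946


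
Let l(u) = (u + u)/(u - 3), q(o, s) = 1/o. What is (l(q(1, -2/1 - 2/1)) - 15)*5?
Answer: -80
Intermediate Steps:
l(u) = 2*u/(-3 + u) (l(u) = (2*u)/(-3 + u) = 2*u/(-3 + u))
(l(q(1, -2/1 - 2/1)) - 15)*5 = (2/(1*(-3 + 1/1)) - 15)*5 = (2*1/(-3 + 1) - 15)*5 = (2*1/(-2) - 15)*5 = (2*1*(-1/2) - 15)*5 = (-1 - 15)*5 = -16*5 = -80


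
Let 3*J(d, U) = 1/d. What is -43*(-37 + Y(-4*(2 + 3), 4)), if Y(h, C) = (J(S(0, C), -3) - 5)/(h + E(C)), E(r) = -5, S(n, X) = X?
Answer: 474763/300 ≈ 1582.5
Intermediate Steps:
J(d, U) = 1/(3*d)
Y(h, C) = (-5 + 1/(3*C))/(-5 + h) (Y(h, C) = (1/(3*C) - 5)/(h - 5) = (-5 + 1/(3*C))/(-5 + h))
-43*(-37 + Y(-4*(2 + 3), 4)) = -43*(-37 + (⅓)*(1 - 15*4)/(4*(-5 - 4*(2 + 3)))) = -43*(-37 + (⅓)*(¼)*(1 - 60)/(-5 - 4*5)) = -43*(-37 + (⅓)*(¼)*(-59)/(-5 - 20)) = -43*(-37 + (⅓)*(¼)*(-59)/(-25)) = -43*(-37 + (⅓)*(¼)*(-1/25)*(-59)) = -43*(-37 + 59/300) = -43*(-11041/300) = 474763/300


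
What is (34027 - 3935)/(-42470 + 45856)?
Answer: 15046/1693 ≈ 8.8872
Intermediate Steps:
(34027 - 3935)/(-42470 + 45856) = 30092/3386 = 30092*(1/3386) = 15046/1693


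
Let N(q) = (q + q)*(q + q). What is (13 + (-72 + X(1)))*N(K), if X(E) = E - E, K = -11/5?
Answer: -28556/25 ≈ -1142.2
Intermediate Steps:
K = -11/5 (K = -11*⅕ = -11/5 ≈ -2.2000)
X(E) = 0
N(q) = 4*q² (N(q) = (2*q)*(2*q) = 4*q²)
(13 + (-72 + X(1)))*N(K) = (13 + (-72 + 0))*(4*(-11/5)²) = (13 - 72)*(4*(121/25)) = -59*484/25 = -28556/25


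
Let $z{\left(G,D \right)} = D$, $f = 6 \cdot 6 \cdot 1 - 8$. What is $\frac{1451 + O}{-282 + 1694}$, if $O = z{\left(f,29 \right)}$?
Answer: $\frac{370}{353} \approx 1.0482$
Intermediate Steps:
$f = 28$ ($f = 36 \cdot 1 - 8 = 36 - 8 = 28$)
$O = 29$
$\frac{1451 + O}{-282 + 1694} = \frac{1451 + 29}{-282 + 1694} = \frac{1480}{1412} = 1480 \cdot \frac{1}{1412} = \frac{370}{353}$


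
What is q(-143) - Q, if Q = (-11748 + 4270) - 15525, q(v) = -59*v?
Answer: 31440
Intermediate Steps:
Q = -23003 (Q = -7478 - 15525 = -23003)
q(-143) - Q = -59*(-143) - 1*(-23003) = 8437 + 23003 = 31440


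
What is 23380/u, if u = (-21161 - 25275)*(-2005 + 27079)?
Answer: -835/41583438 ≈ -2.0080e-5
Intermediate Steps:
u = -1164336264 (u = -46436*25074 = -1164336264)
23380/u = 23380/(-1164336264) = 23380*(-1/1164336264) = -835/41583438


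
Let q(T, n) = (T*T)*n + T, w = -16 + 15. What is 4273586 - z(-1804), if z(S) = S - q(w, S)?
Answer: 4273585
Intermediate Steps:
w = -1
q(T, n) = T + n*T² (q(T, n) = T²*n + T = n*T² + T = T + n*T²)
z(S) = 1 (z(S) = S - (-1)*(1 - S) = S - (-1 + S) = S + (1 - S) = 1)
4273586 - z(-1804) = 4273586 - 1*1 = 4273586 - 1 = 4273585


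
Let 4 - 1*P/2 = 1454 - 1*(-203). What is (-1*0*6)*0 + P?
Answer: -3306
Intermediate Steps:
P = -3306 (P = 8 - 2*(1454 - 1*(-203)) = 8 - 2*(1454 + 203) = 8 - 2*1657 = 8 - 3314 = -3306)
(-1*0*6)*0 + P = (-1*0*6)*0 - 3306 = (0*6)*0 - 3306 = 0*0 - 3306 = 0 - 3306 = -3306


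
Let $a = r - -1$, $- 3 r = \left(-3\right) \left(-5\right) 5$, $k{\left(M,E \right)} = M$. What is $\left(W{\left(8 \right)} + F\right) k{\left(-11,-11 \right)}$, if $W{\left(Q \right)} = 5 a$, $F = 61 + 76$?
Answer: $-187$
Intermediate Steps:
$r = -25$ ($r = - \frac{\left(-3\right) \left(-5\right) 5}{3} = - \frac{15 \cdot 5}{3} = \left(- \frac{1}{3}\right) 75 = -25$)
$F = 137$
$a = -24$ ($a = -25 - -1 = -25 + 1 = -24$)
$W{\left(Q \right)} = -120$ ($W{\left(Q \right)} = 5 \left(-24\right) = -120$)
$\left(W{\left(8 \right)} + F\right) k{\left(-11,-11 \right)} = \left(-120 + 137\right) \left(-11\right) = 17 \left(-11\right) = -187$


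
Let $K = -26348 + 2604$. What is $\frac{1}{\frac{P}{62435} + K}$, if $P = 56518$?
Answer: $- \frac{62435}{1482400122} \approx -4.2117 \cdot 10^{-5}$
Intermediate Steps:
$K = -23744$
$\frac{1}{\frac{P}{62435} + K} = \frac{1}{\frac{56518}{62435} - 23744} = \frac{1}{- \frac{1482400122}{62435}} = - \frac{62435}{1482400122}$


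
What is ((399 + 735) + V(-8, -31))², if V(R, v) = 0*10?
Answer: 1285956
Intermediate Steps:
V(R, v) = 0
((399 + 735) + V(-8, -31))² = ((399 + 735) + 0)² = (1134 + 0)² = 1134² = 1285956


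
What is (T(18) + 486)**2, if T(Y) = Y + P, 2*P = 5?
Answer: 1026169/4 ≈ 2.5654e+5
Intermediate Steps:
P = 5/2 (P = (1/2)*5 = 5/2 ≈ 2.5000)
T(Y) = 5/2 + Y (T(Y) = Y + 5/2 = 5/2 + Y)
(T(18) + 486)**2 = ((5/2 + 18) + 486)**2 = (41/2 + 486)**2 = (1013/2)**2 = 1026169/4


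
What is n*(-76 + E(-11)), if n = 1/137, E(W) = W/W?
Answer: -75/137 ≈ -0.54745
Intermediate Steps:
E(W) = 1
n = 1/137 ≈ 0.0072993
n*(-76 + E(-11)) = (-76 + 1)/137 = (1/137)*(-75) = -75/137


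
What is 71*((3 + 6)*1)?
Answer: 639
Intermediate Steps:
71*((3 + 6)*1) = 71*(9*1) = 71*9 = 639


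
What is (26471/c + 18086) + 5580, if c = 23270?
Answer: 550734291/23270 ≈ 23667.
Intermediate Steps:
(26471/c + 18086) + 5580 = (26471/23270 + 18086) + 5580 = 420887691/23270 + 5580 = 550734291/23270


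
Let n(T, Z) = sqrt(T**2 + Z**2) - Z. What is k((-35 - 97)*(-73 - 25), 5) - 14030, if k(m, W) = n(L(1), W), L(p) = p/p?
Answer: -14035 + sqrt(26) ≈ -14030.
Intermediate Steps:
L(p) = 1
k(m, W) = sqrt(1 + W**2) - W (k(m, W) = sqrt(1**2 + W**2) - W = sqrt(1 + W**2) - W)
k((-35 - 97)*(-73 - 25), 5) - 14030 = (sqrt(1 + 5**2) - 1*5) - 14030 = (sqrt(1 + 25) - 5) - 14030 = (sqrt(26) - 5) - 14030 = (-5 + sqrt(26)) - 14030 = -14035 + sqrt(26)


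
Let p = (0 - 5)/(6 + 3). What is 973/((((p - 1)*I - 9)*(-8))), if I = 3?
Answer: 2919/328 ≈ 8.8994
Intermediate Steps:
p = -5/9 ≈ -0.55556
973/((((p - 1)*I - 9)*(-8))) = 973/((((-5/9 - 1)*3 - 9)*(-8))) = 973/(((-14/9*3 - 9)*(-8))) = 973/(((-14/3 - 9)*(-8))) = 973/((-41/3*(-8))) = 973/(328/3) = 973*(3/328) = 2919/328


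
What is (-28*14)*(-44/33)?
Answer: 1568/3 ≈ 522.67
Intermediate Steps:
(-28*14)*(-44/33) = -(-17248)/33 = -392*(-4/3) = 1568/3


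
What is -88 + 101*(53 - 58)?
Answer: -593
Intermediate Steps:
-88 + 101*(53 - 58) = -88 + 101*(-5) = -88 - 505 = -593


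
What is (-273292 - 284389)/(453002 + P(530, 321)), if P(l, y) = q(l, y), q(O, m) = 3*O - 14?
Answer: -557681/454578 ≈ -1.2268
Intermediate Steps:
q(O, m) = -14 + 3*O
P(l, y) = -14 + 3*l
(-273292 - 284389)/(453002 + P(530, 321)) = (-273292 - 284389)/(453002 + (-14 + 3*530)) = -557681/(453002 + (-14 + 1590)) = -557681/(453002 + 1576) = -557681/454578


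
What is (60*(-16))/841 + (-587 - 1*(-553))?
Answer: -29554/841 ≈ -35.141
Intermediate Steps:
(60*(-16))/841 + (-587 - 1*(-553)) = (1/841)*(-960) + (-587 + 553) = -960/841 - 34 = -29554/841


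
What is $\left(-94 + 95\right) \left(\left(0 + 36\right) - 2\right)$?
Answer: $34$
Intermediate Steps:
$\left(-94 + 95\right) \left(\left(0 + 36\right) - 2\right) = 1 \left(36 - 2\right) = 1 \cdot 34 = 34$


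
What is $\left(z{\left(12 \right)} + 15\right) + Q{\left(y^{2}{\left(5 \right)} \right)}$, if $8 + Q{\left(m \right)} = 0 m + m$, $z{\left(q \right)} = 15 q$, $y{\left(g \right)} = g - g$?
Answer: $187$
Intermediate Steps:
$y{\left(g \right)} = 0$
$Q{\left(m \right)} = -8 + m$ ($Q{\left(m \right)} = -8 + \left(0 m + m\right) = -8 + \left(0 + m\right) = -8 + m$)
$\left(z{\left(12 \right)} + 15\right) + Q{\left(y^{2}{\left(5 \right)} \right)} = \left(15 \cdot 12 + 15\right) - \left(8 - 0^{2}\right) = \left(180 + 15\right) + \left(-8 + 0\right) = 195 - 8 = 187$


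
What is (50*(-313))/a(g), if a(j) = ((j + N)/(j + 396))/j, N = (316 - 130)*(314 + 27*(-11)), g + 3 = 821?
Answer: -777063190/199 ≈ -3.9048e+6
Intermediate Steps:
g = 818 (g = -3 + 821 = 818)
N = 3162 (N = 186*(314 - 297) = 186*17 = 3162)
a(j) = (3162 + j)/(j*(396 + j)) (a(j) = ((j + 3162)/(j + 396))/j = ((3162 + j)/(396 + j))/j = (3162 + j)/(j*(396 + j)))
(50*(-313))/a(g) = (50*(-313))/(((3162 + 818)/(818*(396 + 818)))) = -15650/((1/818)*3980/1214) = -15650/((1/818)*(1/1214)*3980) = -15650/995/248263 = -15650*248263/995 = -777063190/199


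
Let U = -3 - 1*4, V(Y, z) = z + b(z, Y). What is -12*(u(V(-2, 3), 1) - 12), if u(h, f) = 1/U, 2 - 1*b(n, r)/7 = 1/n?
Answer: 1020/7 ≈ 145.71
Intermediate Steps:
b(n, r) = 14 - 7/n
V(Y, z) = 14 + z - 7/z (V(Y, z) = z + (14 - 7/z) = 14 + z - 7/z)
U = -7 (U = -3 - 4 = -7)
u(h, f) = -1/7 (u(h, f) = 1/(-7) = -1/7)
-12*(u(V(-2, 3), 1) - 12) = -12*(-1/7 - 12) = -12*(-85/7) = 1020/7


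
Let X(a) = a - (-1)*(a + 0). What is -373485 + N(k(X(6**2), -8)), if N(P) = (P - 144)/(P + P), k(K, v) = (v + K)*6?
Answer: -5975755/16 ≈ -3.7348e+5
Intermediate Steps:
X(a) = 2*a (X(a) = a - (-1)*a = a + a = 2*a)
k(K, v) = 6*K + 6*v (k(K, v) = (K + v)*6 = 6*K + 6*v)
N(P) = (-144 + P)/(2*P) (N(P) = (-144 + P)/((2*P)) = (-144 + P)*(1/(2*P)) = (-144 + P)/(2*P))
-373485 + N(k(X(6**2), -8)) = -373485 + (-144 + (6*(2*6**2) + 6*(-8)))/(2*(6*(2*6**2) + 6*(-8))) = -373485 + (-144 + (6*(2*36) - 48))/(2*(6*(2*36) - 48)) = -373485 + (-144 + (6*72 - 48))/(2*(6*72 - 48)) = -373485 + (-144 + (432 - 48))/(2*(432 - 48)) = -373485 + (1/2)*(-144 + 384)/384 = -373485 + (1/2)*(1/384)*240 = -373485 + 5/16 = -5975755/16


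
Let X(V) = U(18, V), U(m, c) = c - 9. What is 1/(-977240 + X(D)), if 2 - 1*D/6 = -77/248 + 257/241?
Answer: -29884/29203886045 ≈ -1.0233e-6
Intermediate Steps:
U(m, c) = -9 + c
D = 223071/29884 (D = 12 - 6*(-77/248 + 257/241) = 12 - 6*45179/59768 = 12 - 135537/29884 = 223071/29884 ≈ 7.4646)
X(V) = -9 + V
1/(-977240 + X(D)) = 1/(-977240 + (-9 + 223071/29884)) = 1/(-977240 - 45885/29884) = 1/(-29203886045/29884) = -29884/29203886045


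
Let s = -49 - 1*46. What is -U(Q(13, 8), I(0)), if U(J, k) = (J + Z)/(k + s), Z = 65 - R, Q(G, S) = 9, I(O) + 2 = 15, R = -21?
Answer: 95/82 ≈ 1.1585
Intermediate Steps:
I(O) = 13 (I(O) = -2 + 15 = 13)
Z = 86 (Z = 65 - 1*(-21) = 65 + 21 = 86)
s = -95 (s = -49 - 46 = -95)
U(J, k) = (86 + J)/(-95 + k) (U(J, k) = (J + 86)/(k - 95) = (86 + J)/(-95 + k))
-U(Q(13, 8), I(0)) = -(86 + 9)/(-95 + 13) = -95/(-82) = -(-1)*95/82 = -1*(-95/82) = 95/82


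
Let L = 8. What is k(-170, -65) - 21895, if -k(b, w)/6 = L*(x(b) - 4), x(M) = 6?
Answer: -21991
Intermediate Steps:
k(b, w) = -96 (k(b, w) = -48*(6 - 4) = -48*2 = -6*16 = -96)
k(-170, -65) - 21895 = -96 - 21895 = -21991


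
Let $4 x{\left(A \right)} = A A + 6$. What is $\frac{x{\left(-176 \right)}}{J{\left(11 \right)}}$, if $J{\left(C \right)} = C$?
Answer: $\frac{15491}{22} \approx 704.14$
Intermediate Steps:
$x{\left(A \right)} = \frac{3}{2} + \frac{A^{2}}{4}$ ($x{\left(A \right)} = \frac{A A + 6}{4} = \frac{A^{2} + 6}{4} = \frac{6 + A^{2}}{4} = \frac{3}{2} + \frac{A^{2}}{4}$)
$\frac{x{\left(-176 \right)}}{J{\left(11 \right)}} = \frac{\frac{3}{2} + \frac{\left(-176\right)^{2}}{4}}{11} = \left(\frac{3}{2} + \frac{1}{4} \cdot 30976\right) \frac{1}{11} = \left(\frac{3}{2} + 7744\right) \frac{1}{11} = \frac{15491}{2} \cdot \frac{1}{11} = \frac{15491}{22}$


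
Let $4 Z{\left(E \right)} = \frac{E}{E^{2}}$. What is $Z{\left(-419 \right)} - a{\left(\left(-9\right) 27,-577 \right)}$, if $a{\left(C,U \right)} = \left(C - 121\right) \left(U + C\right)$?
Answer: $- \frac{500252481}{1676} \approx -2.9848 \cdot 10^{5}$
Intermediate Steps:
$Z{\left(E \right)} = \frac{1}{4 E}$ ($Z{\left(E \right)} = \frac{E \frac{1}{E^{2}}}{4} = \frac{1}{4 E}$)
$a{\left(C,U \right)} = \left(-121 + C\right) \left(C + U\right)$
$Z{\left(-419 \right)} - a{\left(\left(-9\right) 27,-577 \right)} = \frac{1}{4 \left(-419\right)} - \left(\left(\left(-9\right) 27\right)^{2} - 121 \left(\left(-9\right) 27\right) - -69817 + \left(-9\right) 27 \left(-577\right)\right) = \frac{1}{4} \left(- \frac{1}{419}\right) - \left(\left(-243\right)^{2} - -29403 + 69817 - -140211\right) = - \frac{1}{1676} - \left(59049 + 29403 + 69817 + 140211\right) = - \frac{1}{1676} - 298480 = - \frac{500252481}{1676}$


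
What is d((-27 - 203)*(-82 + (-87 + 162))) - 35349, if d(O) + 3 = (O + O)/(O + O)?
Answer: -35351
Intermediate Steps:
d(O) = -2 (d(O) = -3 + (O + O)/(O + O) = -3 + (2*O)/((2*O)) = -3 + (2*O)*(1/(2*O)) = -3 + 1 = -2)
d((-27 - 203)*(-82 + (-87 + 162))) - 35349 = -2 - 35349 = -35351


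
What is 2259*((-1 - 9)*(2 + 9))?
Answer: -248490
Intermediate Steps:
2259*((-1 - 9)*(2 + 9)) = 2259*(-10*11) = 2259*(-110) = -248490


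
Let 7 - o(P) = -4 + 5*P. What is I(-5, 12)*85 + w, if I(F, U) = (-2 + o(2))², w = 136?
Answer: 221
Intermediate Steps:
o(P) = 11 - 5*P (o(P) = 7 - (-4 + 5*P) = 7 + (4 - 5*P) = 11 - 5*P)
I(F, U) = 1 (I(F, U) = (-2 + (11 - 5*2))² = (-2 + (11 - 10))² = (-2 + 1)² = (-1)² = 1)
I(-5, 12)*85 + w = 1*85 + 136 = 85 + 136 = 221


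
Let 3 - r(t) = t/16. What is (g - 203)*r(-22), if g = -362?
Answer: -19775/8 ≈ -2471.9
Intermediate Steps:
r(t) = 3 - t/16
(g - 203)*r(-22) = (-362 - 203)*(3 - 1/16*(-22)) = -565*(3 + 11/8) = -565*35/8 = -19775/8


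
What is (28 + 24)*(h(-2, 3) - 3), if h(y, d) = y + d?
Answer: -104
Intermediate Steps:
h(y, d) = d + y
(28 + 24)*(h(-2, 3) - 3) = (28 + 24)*((3 - 2) - 3) = 52*(1 - 3) = 52*(-2) = -104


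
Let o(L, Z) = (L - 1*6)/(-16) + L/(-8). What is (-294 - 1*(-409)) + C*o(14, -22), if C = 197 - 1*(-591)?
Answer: -1658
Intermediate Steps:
o(L, Z) = 3/8 - 3*L/16 (o(L, Z) = (L - 6)*(-1/16) + L*(-1/8) = (-6 + L)*(-1/16) - L/8 = (3/8 - L/16) - L/8 = 3/8 - 3*L/16)
C = 788 (C = 197 + 591 = 788)
(-294 - 1*(-409)) + C*o(14, -22) = (-294 - 1*(-409)) + 788*(3/8 - 3/16*14) = (-294 + 409) + 788*(3/8 - 21/8) = 115 + 788*(-9/4) = 115 - 1773 = -1658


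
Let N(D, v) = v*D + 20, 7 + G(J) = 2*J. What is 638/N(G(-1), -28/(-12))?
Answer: -638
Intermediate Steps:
G(J) = -7 + 2*J
N(D, v) = 20 + D*v (N(D, v) = D*v + 20 = 20 + D*v)
638/N(G(-1), -28/(-12)) = 638/(20 + (-7 + 2*(-1))*(-28/(-12))) = 638/(20 + (-7 - 2)*(-28*(-1/12))) = 638/(20 - 9*7/3) = 638/(20 - 21) = 638/(-1) = 638*(-1) = -638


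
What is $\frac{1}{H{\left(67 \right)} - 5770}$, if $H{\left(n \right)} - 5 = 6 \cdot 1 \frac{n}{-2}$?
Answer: $- \frac{1}{5966} \approx -0.00016762$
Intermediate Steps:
$H{\left(n \right)} = 5 - 3 n$ ($H{\left(n \right)} = 5 + 6 \cdot 1 \frac{n}{-2} = 5 + 6 n \left(- \frac{1}{2}\right) = 5 + 6 \left(- \frac{n}{2}\right) = 5 - 3 n$)
$\frac{1}{H{\left(67 \right)} - 5770} = \frac{1}{\left(5 - 201\right) - 5770} = \frac{1}{-196 - 5770} = \frac{1}{-5966} = - \frac{1}{5966}$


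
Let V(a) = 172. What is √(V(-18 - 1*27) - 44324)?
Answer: 2*I*√11038 ≈ 210.12*I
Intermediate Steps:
√(V(-18 - 1*27) - 44324) = √(172 - 44324) = √(-44152) = 2*I*√11038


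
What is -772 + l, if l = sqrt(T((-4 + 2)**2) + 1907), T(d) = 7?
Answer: -772 + sqrt(1914) ≈ -728.25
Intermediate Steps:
l = sqrt(1914) (l = sqrt(7 + 1907) = sqrt(1914) ≈ 43.749)
-772 + l = -772 + sqrt(1914)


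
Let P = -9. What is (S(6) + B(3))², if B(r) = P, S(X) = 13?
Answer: 16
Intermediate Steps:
B(r) = -9
(S(6) + B(3))² = (13 - 9)² = 4² = 16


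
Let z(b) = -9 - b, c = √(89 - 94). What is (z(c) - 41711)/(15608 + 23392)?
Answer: -1043/975 - I*√5/39000 ≈ -1.0697 - 5.7335e-5*I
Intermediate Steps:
c = I*√5 (c = √(-5) = I*√5 ≈ 2.2361*I)
(z(c) - 41711)/(15608 + 23392) = ((-9 - I*√5) - 41711)/(15608 + 23392) = ((-9 - I*√5) - 41711)/39000 = (-41720 - I*√5)*(1/39000) = -1043/975 - I*√5/39000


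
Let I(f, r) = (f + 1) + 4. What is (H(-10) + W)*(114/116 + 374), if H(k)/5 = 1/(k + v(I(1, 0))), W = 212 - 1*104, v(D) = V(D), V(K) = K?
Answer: 9286823/232 ≈ 40029.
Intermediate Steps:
I(f, r) = 5 + f (I(f, r) = (1 + f) + 4 = 5 + f)
v(D) = D
W = 108 (W = 212 - 104 = 108)
H(k) = 5/(6 + k) (H(k) = 5/(k + (5 + 1)) = 5/(k + 6) = 5/(6 + k))
(H(-10) + W)*(114/116 + 374) = (5/(6 - 10) + 108)*(114/116 + 374) = (5/(-4) + 108)*(114*(1/116) + 374) = (5*(-¼) + 108)*(57/58 + 374) = (-5/4 + 108)*(21749/58) = (427/4)*(21749/58) = 9286823/232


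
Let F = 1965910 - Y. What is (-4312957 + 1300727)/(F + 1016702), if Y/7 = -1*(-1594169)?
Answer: 231710/628967 ≈ 0.36840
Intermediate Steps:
Y = 11159183 (Y = 7*(-1*(-1594169)) = 7*1594169 = 11159183)
F = -9193273 (F = 1965910 - 1*11159183 = 1965910 - 11159183 = -9193273)
(-4312957 + 1300727)/(F + 1016702) = (-4312957 + 1300727)/(-9193273 + 1016702) = -3012230/(-8176571) = -3012230*(-1/8176571) = 231710/628967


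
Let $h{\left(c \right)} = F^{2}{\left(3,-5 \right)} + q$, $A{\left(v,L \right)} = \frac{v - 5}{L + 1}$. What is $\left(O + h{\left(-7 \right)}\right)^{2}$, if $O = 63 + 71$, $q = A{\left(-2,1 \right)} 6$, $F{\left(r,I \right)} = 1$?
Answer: $12996$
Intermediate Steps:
$A{\left(v,L \right)} = \frac{-5 + v}{1 + L}$
$q = -21$ ($q = \frac{-5 - 2}{1 + 1} \cdot 6 = \frac{1}{2} \left(-7\right) 6 = \left(- \frac{7}{2}\right) 6 = -21$)
$h{\left(c \right)} = -20$ ($h{\left(c \right)} = 1^{2} - 21 = 1 - 21 = -20$)
$O = 134$
$\left(O + h{\left(-7 \right)}\right)^{2} = \left(134 - 20\right)^{2} = 114^{2} = 12996$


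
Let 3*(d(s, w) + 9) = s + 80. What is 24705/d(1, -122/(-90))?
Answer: 2745/2 ≈ 1372.5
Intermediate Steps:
d(s, w) = 53/3 + s/3 (d(s, w) = -9 + (s + 80)/3 = -9 + (80 + s)/3 = -9 + (80/3 + s/3) = 53/3 + s/3)
24705/d(1, -122/(-90)) = 24705/(53/3 + (⅓)*1) = 24705/(53/3 + ⅓) = 24705/18 = 24705*(1/18) = 2745/2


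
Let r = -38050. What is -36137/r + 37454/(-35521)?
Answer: -141502323/1351574050 ≈ -0.10469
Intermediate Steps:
-36137/r + 37454/(-35521) = -36137/(-38050) + 37454/(-35521) = -36137*(-1/38050) + 37454*(-1/35521) = 36137/38050 - 37454/35521 = -141502323/1351574050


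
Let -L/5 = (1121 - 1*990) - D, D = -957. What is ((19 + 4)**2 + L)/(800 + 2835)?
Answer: -4911/3635 ≈ -1.3510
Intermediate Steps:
L = -5440 (L = -5*((1121 - 1*990) - 1*(-957)) = -5*((1121 - 990) + 957) = -5*(131 + 957) = -5*1088 = -5440)
((19 + 4)**2 + L)/(800 + 2835) = ((19 + 4)**2 - 5440)/(800 + 2835) = (23**2 - 5440)/3635 = (529 - 5440)*(1/3635) = -4911*1/3635 = -4911/3635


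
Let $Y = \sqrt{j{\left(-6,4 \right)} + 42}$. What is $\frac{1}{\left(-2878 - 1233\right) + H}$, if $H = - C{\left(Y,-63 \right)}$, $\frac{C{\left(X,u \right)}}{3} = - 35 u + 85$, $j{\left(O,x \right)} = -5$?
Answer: $- \frac{1}{10981} \approx -9.1066 \cdot 10^{-5}$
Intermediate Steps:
$Y = \sqrt{37}$ ($Y = \sqrt{-5 + 42} = \sqrt{37} \approx 6.0828$)
$C{\left(X,u \right)} = 255 - 105 u$ ($C{\left(X,u \right)} = 3 \left(- 35 u + 85\right) = 3 \left(85 - 35 u\right) = 255 - 105 u$)
$H = -6870$ ($H = - (255 - -6615) = - (255 + 6615) = \left(-1\right) 6870 = -6870$)
$\frac{1}{\left(-2878 - 1233\right) + H} = \frac{1}{\left(-2878 - 1233\right) - 6870} = \frac{1}{-4111 - 6870} = \frac{1}{-10981} = - \frac{1}{10981}$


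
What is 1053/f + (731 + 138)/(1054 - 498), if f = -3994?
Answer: 1442659/1110332 ≈ 1.2993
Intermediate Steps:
1053/f + (731 + 138)/(1054 - 498) = 1053/(-3994) + (731 + 138)/(1054 - 498) = 1053*(-1/3994) + 869/556 = -1053/3994 + 869*(1/556) = -1053/3994 + 869/556 = 1442659/1110332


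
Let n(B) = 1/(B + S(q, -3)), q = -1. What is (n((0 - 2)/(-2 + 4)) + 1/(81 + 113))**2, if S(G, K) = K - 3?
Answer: 34969/1844164 ≈ 0.018962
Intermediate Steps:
S(G, K) = -3 + K
n(B) = 1/(-6 + B) (n(B) = 1/(B + (-3 - 3)) = 1/(B - 6) = 1/(-6 + B))
(n((0 - 2)/(-2 + 4)) + 1/(81 + 113))**2 = (1/(-6 + (0 - 2)/(-2 + 4)) + 1/(81 + 113))**2 = (1/(-6 - 2/2) + 1/194)**2 = (1/(-6 + (1/2)*(-2)) + 1/194)**2 = (1/(-6 - 1) + 1/194)**2 = (1/(-7) + 1/194)**2 = (-1/7 + 1/194)**2 = (-187/1358)**2 = 34969/1844164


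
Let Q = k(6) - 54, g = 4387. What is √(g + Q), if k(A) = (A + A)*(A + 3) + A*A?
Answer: 11*√37 ≈ 66.910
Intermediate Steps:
k(A) = A² + 2*A*(3 + A) (k(A) = (2*A)*(3 + A) + A² = 2*A*(3 + A) + A² = A² + 2*A*(3 + A))
Q = 90 (Q = 3*6*(2 + 6) - 54 = 3*6*8 - 54 = 144 - 54 = 90)
√(g + Q) = √(4387 + 90) = √4477 = 11*√37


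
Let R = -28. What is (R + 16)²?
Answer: 144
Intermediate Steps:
(R + 16)² = (-28 + 16)² = (-12)² = 144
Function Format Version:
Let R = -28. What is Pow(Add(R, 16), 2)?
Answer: 144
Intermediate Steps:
Pow(Add(R, 16), 2) = Pow(Add(-28, 16), 2) = Pow(-12, 2) = 144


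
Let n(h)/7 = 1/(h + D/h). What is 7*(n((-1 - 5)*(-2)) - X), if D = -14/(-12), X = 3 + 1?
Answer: -20860/871 ≈ -23.949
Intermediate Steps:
X = 4
D = 7/6 (D = -14*(-1/12) = 7/6 ≈ 1.1667)
n(h) = 7/(h + 7/(6*h))
7*(n((-1 - 5)*(-2)) - X) = 7*(42*((-1 - 5)*(-2))/(7 + 6*((-1 - 5)*(-2))**2) - 1*4) = 7*(42*(-6*(-2))/(7 + 6*(-6*(-2))**2) - 4) = 7*(42*12/(7 + 6*12**2) - 4) = 7*(42*12/(7 + 6*144) - 4) = 7*(42*12/(7 + 864) - 4) = 7*(42*12/871 - 4) = 7*(42*12*(1/871) - 4) = 7*(504/871 - 4) = 7*(-2980/871) = -20860/871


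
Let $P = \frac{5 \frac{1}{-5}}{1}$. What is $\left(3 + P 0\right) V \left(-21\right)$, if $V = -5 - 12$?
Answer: $1071$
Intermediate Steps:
$V = -17$ ($V = -5 - 12 = -17$)
$P = -1$ ($P = 5 \left(- \frac{1}{5}\right) 1 = \left(-1\right) 1 = -1$)
$\left(3 + P 0\right) V \left(-21\right) = \left(3 - 0\right) \left(-17\right) \left(-21\right) = \left(3 + 0\right) \left(-17\right) \left(-21\right) = 3 \left(-17\right) \left(-21\right) = \left(-51\right) \left(-21\right) = 1071$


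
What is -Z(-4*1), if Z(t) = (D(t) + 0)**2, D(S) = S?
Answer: -16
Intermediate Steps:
Z(t) = t**2 (Z(t) = (t + 0)**2 = t**2)
-Z(-4*1) = -(-4*1)**2 = -1*(-4)**2 = -1*16 = -16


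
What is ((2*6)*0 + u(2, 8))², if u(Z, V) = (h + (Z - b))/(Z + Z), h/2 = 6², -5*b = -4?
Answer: 33489/100 ≈ 334.89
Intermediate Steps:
b = ⅘ (b = -⅕*(-4) = ⅘ ≈ 0.80000)
h = 72 (h = 2*6² = 2*36 = 72)
u(Z, V) = (356/5 + Z)/(2*Z) (u(Z, V) = (72 + (Z - 1*⅘))/(Z + Z) = (72 + (Z - ⅘))/((2*Z)) = (72 + (-⅘ + Z))*(1/(2*Z)) = (356/5 + Z)*(1/(2*Z)) = (356/5 + Z)/(2*Z))
((2*6)*0 + u(2, 8))² = ((2*6)*0 + (⅒)*(356 + 5*2)/2)² = (12*0 + (⅒)*(½)*(356 + 10))² = (0 + (⅒)*(½)*366)² = (0 + 183/10)² = (183/10)² = 33489/100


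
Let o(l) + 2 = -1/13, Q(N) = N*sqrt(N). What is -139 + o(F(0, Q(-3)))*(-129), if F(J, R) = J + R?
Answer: 1676/13 ≈ 128.92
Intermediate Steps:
Q(N) = N**(3/2)
o(l) = -27/13 (o(l) = -2 - 1/13 = -27/13)
-139 + o(F(0, Q(-3)))*(-129) = -139 - 27/13*(-129) = -139 + 3483/13 = 1676/13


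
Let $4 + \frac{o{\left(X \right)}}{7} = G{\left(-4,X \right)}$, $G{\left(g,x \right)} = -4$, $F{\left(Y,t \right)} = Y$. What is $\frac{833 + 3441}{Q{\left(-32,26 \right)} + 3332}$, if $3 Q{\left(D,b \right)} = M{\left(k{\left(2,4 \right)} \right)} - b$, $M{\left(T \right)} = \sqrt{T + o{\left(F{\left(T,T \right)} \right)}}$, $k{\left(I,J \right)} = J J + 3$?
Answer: $\frac{127835340}{99400937} - \frac{12822 i \sqrt{37}}{99400937} \approx 1.2861 - 0.00078463 i$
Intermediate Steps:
$o{\left(X \right)} = -56$ ($o{\left(X \right)} = -28 + 7 \left(-4\right) = -28 - 28 = -56$)
$k{\left(I,J \right)} = 3 + J^{2}$ ($k{\left(I,J \right)} = J^{2} + 3 = 3 + J^{2}$)
$M{\left(T \right)} = \sqrt{-56 + T}$ ($M{\left(T \right)} = \sqrt{T - 56} = \sqrt{-56 + T}$)
$Q{\left(D,b \right)} = - \frac{b}{3} + \frac{i \sqrt{37}}{3}$ ($Q{\left(D,b \right)} = \frac{\sqrt{-56 + \left(3 + 4^{2}\right)} - b}{3} = \frac{\sqrt{-56 + \left(3 + 16\right)} - b}{3} = \frac{\sqrt{-56 + 19} - b}{3} = \frac{\sqrt{-37} - b}{3} = \frac{i \sqrt{37} - b}{3} = \frac{- b + i \sqrt{37}}{3} = - \frac{b}{3} + \frac{i \sqrt{37}}{3}$)
$\frac{833 + 3441}{Q{\left(-32,26 \right)} + 3332} = \frac{833 + 3441}{\left(\left(- \frac{1}{3}\right) 26 + \frac{i \sqrt{37}}{3}\right) + 3332} = \frac{4274}{\left(- \frac{26}{3} + \frac{i \sqrt{37}}{3}\right) + 3332} = \frac{4274}{\frac{9970}{3} + \frac{i \sqrt{37}}{3}}$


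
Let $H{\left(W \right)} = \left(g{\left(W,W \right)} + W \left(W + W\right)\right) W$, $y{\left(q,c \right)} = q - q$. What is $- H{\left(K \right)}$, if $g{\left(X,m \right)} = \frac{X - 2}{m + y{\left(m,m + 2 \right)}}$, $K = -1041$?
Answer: $2256224885$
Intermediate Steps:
$y{\left(q,c \right)} = 0$
$g{\left(X,m \right)} = \frac{-2 + X}{m}$ ($g{\left(X,m \right)} = \frac{X - 2}{m + 0} = \frac{-2 + X}{m}$)
$H{\left(W \right)} = W \left(2 W^{2} + \frac{-2 + W}{W}\right)$ ($H{\left(W \right)} = \left(\frac{-2 + W}{W} + W \left(W + W\right)\right) W = \left(\frac{-2 + W}{W} + W 2 W\right) W = \left(\frac{-2 + W}{W} + 2 W^{2}\right) W = \left(2 W^{2} + \frac{-2 + W}{W}\right) W = W \left(2 W^{2} + \frac{-2 + W}{W}\right)$)
$- H{\left(K \right)} = - (-2 - 1041 + 2 \left(-1041\right)^{3}) = - (-2 - 1041 + 2 \left(-1128111921\right)) = - (-2 - 1041 - 2256223842) = \left(-1\right) \left(-2256224885\right) = 2256224885$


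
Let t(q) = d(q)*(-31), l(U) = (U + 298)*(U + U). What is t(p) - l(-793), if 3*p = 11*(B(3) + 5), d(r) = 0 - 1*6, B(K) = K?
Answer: -784884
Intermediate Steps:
d(r) = -6 (d(r) = 0 - 6 = -6)
l(U) = 2*U*(298 + U) (l(U) = (298 + U)*(2*U) = 2*U*(298 + U))
p = 88/3 (p = (11*(3 + 5))/3 = (11*8)/3 = (⅓)*88 = 88/3 ≈ 29.333)
t(q) = 186 (t(q) = -6*(-31) = 186)
t(p) - l(-793) = 186 - 2*(-793)*(298 - 793) = 186 - 2*(-793)*(-495) = 186 - 1*785070 = 186 - 785070 = -784884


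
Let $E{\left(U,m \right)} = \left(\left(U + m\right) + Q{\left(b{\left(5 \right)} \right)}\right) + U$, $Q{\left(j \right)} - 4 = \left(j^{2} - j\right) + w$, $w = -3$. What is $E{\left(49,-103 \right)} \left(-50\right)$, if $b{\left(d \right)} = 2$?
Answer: $100$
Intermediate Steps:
$Q{\left(j \right)} = 1 + j^{2} - j$ ($Q{\left(j \right)} = 4 - \left(3 + j - j^{2}\right) = 1 + j^{2} - j$)
$E{\left(U,m \right)} = 3 + m + 2 U$ ($E{\left(U,m \right)} = \left(\left(U + m\right) + \left(1 + 2^{2} - 2\right)\right) + U = \left(\left(U + m\right) + \left(1 + 4 - 2\right)\right) + U = \left(\left(U + m\right) + 3\right) + U = \left(3 + U + m\right) + U = 3 + m + 2 U$)
$E{\left(49,-103 \right)} \left(-50\right) = \left(3 - 103 + 2 \cdot 49\right) \left(-50\right) = \left(3 - 103 + 98\right) \left(-50\right) = \left(-2\right) \left(-50\right) = 100$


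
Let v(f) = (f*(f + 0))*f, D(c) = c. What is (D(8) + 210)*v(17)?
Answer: 1071034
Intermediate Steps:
v(f) = f³ (v(f) = (f*f)*f = f²*f = f³)
(D(8) + 210)*v(17) = (8 + 210)*17³ = 218*4913 = 1071034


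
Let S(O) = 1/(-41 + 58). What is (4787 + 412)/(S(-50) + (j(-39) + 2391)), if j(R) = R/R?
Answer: 29461/13555 ≈ 2.1734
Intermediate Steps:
j(R) = 1
S(O) = 1/17
(4787 + 412)/(S(-50) + (j(-39) + 2391)) = (4787 + 412)/(1/17 + (1 + 2391)) = 5199/(1/17 + 2392) = 5199/(40665/17) = 5199*(17/40665) = 29461/13555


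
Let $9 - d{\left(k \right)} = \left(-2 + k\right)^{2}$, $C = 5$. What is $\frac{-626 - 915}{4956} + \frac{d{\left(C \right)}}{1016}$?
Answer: $- \frac{1541}{4956} \approx -0.31094$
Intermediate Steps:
$d{\left(k \right)} = 9 - \left(-2 + k\right)^{2}$
$\frac{-626 - 915}{4956} + \frac{d{\left(C \right)}}{1016} = \frac{-626 - 915}{4956} + \frac{9 - \left(-2 + 5\right)^{2}}{1016} = \left(-1541\right) \frac{1}{4956} + \left(9 - 3^{2}\right) \frac{1}{1016} = - \frac{1541}{4956} + \left(9 - 9\right) \frac{1}{1016} = - \frac{1541}{4956} + 0 \cdot \frac{1}{1016} = - \frac{1541}{4956} + 0 = - \frac{1541}{4956}$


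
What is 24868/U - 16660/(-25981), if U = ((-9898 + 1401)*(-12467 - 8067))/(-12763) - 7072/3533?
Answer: -9431163129145866/8008888862292835 ≈ -1.1776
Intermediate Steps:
U = -616518907070/45091679 (U = -8497*(-20534)*(-1/12763) - 7072*1/3533 = 174477398*(-1/12763) - 7072/3533 = -174477398/12763 - 7072/3533 = -616518907070/45091679 ≈ -13673.)
24868/U - 16660/(-25981) = 24868/(-616518907070/45091679) - 16660/(-25981) = 24868*(-45091679/616518907070) - 16660*(-1/25981) = -560669936686/308259453535 + 16660/25981 = -9431163129145866/8008888862292835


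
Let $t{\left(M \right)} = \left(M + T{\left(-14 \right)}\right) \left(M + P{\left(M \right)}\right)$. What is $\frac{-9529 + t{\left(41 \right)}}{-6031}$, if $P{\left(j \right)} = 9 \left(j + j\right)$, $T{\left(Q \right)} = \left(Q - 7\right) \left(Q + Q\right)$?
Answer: $- \frac{480462}{6031} \approx -79.665$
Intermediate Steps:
$T{\left(Q \right)} = 2 Q \left(-7 + Q\right)$ ($T{\left(Q \right)} = \left(-7 + Q\right) 2 Q = 2 Q \left(-7 + Q\right)$)
$P{\left(j \right)} = 18 j$ ($P{\left(j \right)} = 9 \cdot 2 j = 18 j$)
$t{\left(M \right)} = 19 M \left(588 + M\right)$ ($t{\left(M \right)} = \left(M + 2 \left(-14\right) \left(-7 - 14\right)\right) \left(M + 18 M\right) = \left(M + 2 \left(-14\right) \left(-21\right)\right) 19 M = \left(M + 588\right) 19 M = \left(588 + M\right) 19 M = 19 M \left(588 + M\right)$)
$\frac{-9529 + t{\left(41 \right)}}{-6031} = \frac{-9529 + 19 \cdot 41 \left(588 + 41\right)}{-6031} = \left(-9529 + 19 \cdot 41 \cdot 629\right) \left(- \frac{1}{6031}\right) = \left(-9529 + 489991\right) \left(- \frac{1}{6031}\right) = 480462 \left(- \frac{1}{6031}\right) = - \frac{480462}{6031}$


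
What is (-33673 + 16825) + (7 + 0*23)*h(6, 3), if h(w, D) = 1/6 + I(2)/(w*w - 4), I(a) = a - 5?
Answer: -1617359/96 ≈ -16848.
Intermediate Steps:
I(a) = -5 + a
h(w, D) = 1/6 - 3/(-4 + w**2) (h(w, D) = 1/6 + (-5 + 2)/(w*w - 4) = 1*(1/6) - 3/(w**2 - 4) = 1/6 - 3/(-4 + w**2))
(-33673 + 16825) + (7 + 0*23)*h(6, 3) = (-33673 + 16825) + (7 + 0*23)*((-22 + 6**2)/(6*(-4 + 6**2))) = -16848 + (7 + 0)*((-22 + 36)/(6*(-4 + 36))) = -16848 + 7*((1/6)*14/32) = -16848 + 7*((1/6)*(1/32)*14) = -16848 + 7*(7/96) = -16848 + 49/96 = -1617359/96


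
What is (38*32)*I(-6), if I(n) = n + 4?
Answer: -2432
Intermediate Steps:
I(n) = 4 + n
(38*32)*I(-6) = (38*32)*(4 - 6) = 1216*(-2) = -2432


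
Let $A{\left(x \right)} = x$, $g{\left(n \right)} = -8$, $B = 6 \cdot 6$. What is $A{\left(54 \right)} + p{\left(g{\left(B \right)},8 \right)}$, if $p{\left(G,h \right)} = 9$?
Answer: $63$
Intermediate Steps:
$B = 36$
$A{\left(54 \right)} + p{\left(g{\left(B \right)},8 \right)} = 54 + 9 = 63$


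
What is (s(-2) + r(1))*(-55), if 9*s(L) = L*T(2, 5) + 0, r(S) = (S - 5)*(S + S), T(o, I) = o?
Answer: 4180/9 ≈ 464.44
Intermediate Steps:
r(S) = 2*S*(-5 + S) (r(S) = (-5 + S)*(2*S) = 2*S*(-5 + S))
s(L) = 2*L/9 (s(L) = (L*2 + 0)/9 = (2*L + 0)/9 = (2*L)/9 = 2*L/9)
(s(-2) + r(1))*(-55) = ((2/9)*(-2) + 2*1*(-5 + 1))*(-55) = (-4/9 + 2*1*(-4))*(-55) = (-4/9 - 8)*(-55) = -76/9*(-55) = 4180/9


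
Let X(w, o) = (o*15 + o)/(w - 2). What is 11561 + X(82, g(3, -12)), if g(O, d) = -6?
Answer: 57799/5 ≈ 11560.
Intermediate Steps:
X(w, o) = 16*o/(-2 + w) (X(w, o) = (15*o + o)/(-2 + w) = (16*o)/(-2 + w) = 16*o/(-2 + w))
11561 + X(82, g(3, -12)) = 11561 + 16*(-6)/(-2 + 82) = 11561 + 16*(-6)/80 = 11561 + 16*(-6)*(1/80) = 11561 - 6/5 = 57799/5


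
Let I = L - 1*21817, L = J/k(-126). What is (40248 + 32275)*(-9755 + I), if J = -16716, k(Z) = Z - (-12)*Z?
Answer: -89269285930/39 ≈ -2.2890e+9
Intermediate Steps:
k(Z) = 13*Z (k(Z) = Z + 12*Z = 13*Z)
L = 398/39 (L = -16716/(13*(-126)) = -16716/(-1638) = -16716*(-1/1638) = 398/39 ≈ 10.205)
I = -850465/39 (I = 398/39 - 1*21817 = 398/39 - 21817 = -850465/39 ≈ -21807.)
(40248 + 32275)*(-9755 + I) = (40248 + 32275)*(-9755 - 850465/39) = 72523*(-1230910/39) = -89269285930/39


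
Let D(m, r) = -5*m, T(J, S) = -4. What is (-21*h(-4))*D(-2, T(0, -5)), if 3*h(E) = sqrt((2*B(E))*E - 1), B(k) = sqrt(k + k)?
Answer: -70*sqrt(-1 - 16*I*sqrt(2)) ≈ -230.31 + 240.71*I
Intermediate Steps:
B(k) = sqrt(2)*sqrt(k) (B(k) = sqrt(2*k) = sqrt(2)*sqrt(k))
h(E) = sqrt(-1 + 2*sqrt(2)*E**(3/2))/3 (h(E) = sqrt((2*(sqrt(2)*sqrt(E)))*E - 1)/3 = sqrt((2*sqrt(2)*sqrt(E))*E - 1)/3 = sqrt(2*sqrt(2)*E**(3/2) - 1)/3 = sqrt(-1 + 2*sqrt(2)*E**(3/2))/3)
(-21*h(-4))*D(-2, T(0, -5)) = (-7*sqrt(-1 + 2*sqrt(2)*(-4)**(3/2)))*(-5*(-2)) = -7*sqrt(-1 + 2*sqrt(2)*(-8*I))*10 = -7*sqrt(-1 - 16*I*sqrt(2))*10 = -70*sqrt(-1 - 16*I*sqrt(2))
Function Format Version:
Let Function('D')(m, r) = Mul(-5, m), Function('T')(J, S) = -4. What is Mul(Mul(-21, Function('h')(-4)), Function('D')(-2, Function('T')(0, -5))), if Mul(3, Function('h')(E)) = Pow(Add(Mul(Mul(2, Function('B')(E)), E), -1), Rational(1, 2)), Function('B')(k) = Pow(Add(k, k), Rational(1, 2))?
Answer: Mul(-70, Pow(Add(-1, Mul(-16, I, Pow(2, Rational(1, 2)))), Rational(1, 2))) ≈ Add(-230.31, Mul(240.71, I))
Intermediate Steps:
Function('B')(k) = Mul(Pow(2, Rational(1, 2)), Pow(k, Rational(1, 2))) (Function('B')(k) = Pow(Mul(2, k), Rational(1, 2)) = Mul(Pow(2, Rational(1, 2)), Pow(k, Rational(1, 2))))
Function('h')(E) = Mul(Rational(1, 3), Pow(Add(-1, Mul(2, Pow(2, Rational(1, 2)), Pow(E, Rational(3, 2)))), Rational(1, 2))) (Function('h')(E) = Mul(Rational(1, 3), Pow(Add(Mul(Mul(2, Mul(Pow(2, Rational(1, 2)), Pow(E, Rational(1, 2)))), E), -1), Rational(1, 2))) = Mul(Rational(1, 3), Pow(Add(Mul(Mul(2, Pow(2, Rational(1, 2)), Pow(E, Rational(1, 2))), E), -1), Rational(1, 2))) = Mul(Rational(1, 3), Pow(Add(Mul(2, Pow(2, Rational(1, 2)), Pow(E, Rational(3, 2))), -1), Rational(1, 2))) = Mul(Rational(1, 3), Pow(Add(-1, Mul(2, Pow(2, Rational(1, 2)), Pow(E, Rational(3, 2)))), Rational(1, 2))))
Mul(Mul(-21, Function('h')(-4)), Function('D')(-2, Function('T')(0, -5))) = Mul(Mul(-21, Mul(Rational(1, 3), Pow(Add(-1, Mul(2, Pow(2, Rational(1, 2)), Pow(-4, Rational(3, 2)))), Rational(1, 2)))), Mul(-5, -2)) = Mul(Mul(-21, Mul(Rational(1, 3), Pow(Add(-1, Mul(2, Pow(2, Rational(1, 2)), Mul(-8, I))), Rational(1, 2)))), 10) = Mul(Mul(-21, Mul(Rational(1, 3), Pow(Add(-1, Mul(-16, I, Pow(2, Rational(1, 2)))), Rational(1, 2)))), 10) = Mul(Mul(-7, Pow(Add(-1, Mul(-16, I, Pow(2, Rational(1, 2)))), Rational(1, 2))), 10) = Mul(-70, Pow(Add(-1, Mul(-16, I, Pow(2, Rational(1, 2)))), Rational(1, 2)))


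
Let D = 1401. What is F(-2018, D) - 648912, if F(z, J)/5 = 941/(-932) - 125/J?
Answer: -847312337789/1305732 ≈ -6.4892e+5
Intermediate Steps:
F(z, J) = -4705/932 - 625/J (F(z, J) = 5*(941/(-932) - 125/J) = 5*(941*(-1/932) - 125/J) = 5*(-941/932 - 125/J) = -4705/932 - 625/J)
F(-2018, D) - 648912 = (-4705/932 - 625/1401) - 648912 = -7174205/1305732 - 648912 = -847312337789/1305732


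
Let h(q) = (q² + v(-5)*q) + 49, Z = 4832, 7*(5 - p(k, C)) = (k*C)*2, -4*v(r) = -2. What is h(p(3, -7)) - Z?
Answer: -9313/2 ≈ -4656.5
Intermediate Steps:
v(r) = ½ (v(r) = -¼*(-2) = ½)
p(k, C) = 5 - 2*C*k/7 (p(k, C) = 5 - k*C*2/7 = 5 - C*k*2/7 = 5 - 2*C*k/7)
h(q) = 49 + q² + q/2 (h(q) = (q² + q/2) + 49 = 49 + q² + q/2)
h(p(3, -7)) - Z = (49 + (5 - 2/7*(-7)*3)² + (5 - 2/7*(-7)*3)/2) - 1*4832 = (49 + (5 + 6)² + (5 + 6)/2) - 4832 = (49 + 11² + (½)*11) - 4832 = (49 + 121 + 11/2) - 4832 = 351/2 - 4832 = -9313/2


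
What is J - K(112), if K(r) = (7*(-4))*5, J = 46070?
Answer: 46210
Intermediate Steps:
K(r) = -140 (K(r) = -28*5 = -140)
J - K(112) = 46070 - 1*(-140) = 46070 + 140 = 46210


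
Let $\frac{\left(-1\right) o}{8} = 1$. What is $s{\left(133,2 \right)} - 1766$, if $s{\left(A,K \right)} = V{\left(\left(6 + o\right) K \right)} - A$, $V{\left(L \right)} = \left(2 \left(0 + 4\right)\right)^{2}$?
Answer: $-1835$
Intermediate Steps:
$o = -8$ ($o = \left(-8\right) 1 = -8$)
$V{\left(L \right)} = 64$ ($V{\left(L \right)} = \left(2 \cdot 4\right)^{2} = 8^{2} = 64$)
$s{\left(A,K \right)} = 64 - A$
$s{\left(133,2 \right)} - 1766 = \left(64 - 133\right) - 1766 = -69 - 1766 = -1835$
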